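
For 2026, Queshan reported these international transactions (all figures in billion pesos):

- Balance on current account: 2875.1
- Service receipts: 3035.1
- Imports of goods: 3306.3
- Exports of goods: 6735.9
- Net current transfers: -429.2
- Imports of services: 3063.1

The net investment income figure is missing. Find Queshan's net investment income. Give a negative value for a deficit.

Current account = goods balance + services balance + net primary income + net secondary income
Sum of the known components = 2972.4
Net investment income = CA - (known components) = 2875.1 - 2972.4 = -97.3

-97.3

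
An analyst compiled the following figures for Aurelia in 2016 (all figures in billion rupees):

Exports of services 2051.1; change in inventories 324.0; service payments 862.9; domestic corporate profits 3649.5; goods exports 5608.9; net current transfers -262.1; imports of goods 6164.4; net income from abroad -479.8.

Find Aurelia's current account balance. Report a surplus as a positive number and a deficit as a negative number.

Goods balance = 5608.9 - 6164.4 = -555.5
Services balance = 2051.1 - 862.9 = 1188.2
Trade balance (goods + services) = -555.5 + 1188.2 = 632.7
Net primary income = -479.8
Net secondary income = -262.1
Current account = 632.7 + (-479.8) + (-262.1) = -109.2

-109.2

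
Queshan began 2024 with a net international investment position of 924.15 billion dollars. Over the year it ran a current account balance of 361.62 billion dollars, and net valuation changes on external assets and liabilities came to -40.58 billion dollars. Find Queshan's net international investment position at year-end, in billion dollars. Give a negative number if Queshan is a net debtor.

Change in NIIP = current account + net valuation change = 361.62 + (-40.58) = 321.04
End-of-year NIIP = 924.15 + 321.04 = 1245.19

1245.19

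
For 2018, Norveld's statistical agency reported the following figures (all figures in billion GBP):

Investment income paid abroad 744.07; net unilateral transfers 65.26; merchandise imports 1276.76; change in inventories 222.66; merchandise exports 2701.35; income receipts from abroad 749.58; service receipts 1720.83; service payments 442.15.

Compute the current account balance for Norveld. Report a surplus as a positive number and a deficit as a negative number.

2774.04

Goods balance = 2701.35 - 1276.76 = 1424.59
Services balance = 1720.83 - 442.15 = 1278.68
Trade balance (goods + services) = 1424.59 + 1278.68 = 2703.27
Net primary income = 749.58 - 744.07 = 5.51
Net secondary income = 65.26
Current account = 2703.27 + 5.51 + 65.26 = 2774.04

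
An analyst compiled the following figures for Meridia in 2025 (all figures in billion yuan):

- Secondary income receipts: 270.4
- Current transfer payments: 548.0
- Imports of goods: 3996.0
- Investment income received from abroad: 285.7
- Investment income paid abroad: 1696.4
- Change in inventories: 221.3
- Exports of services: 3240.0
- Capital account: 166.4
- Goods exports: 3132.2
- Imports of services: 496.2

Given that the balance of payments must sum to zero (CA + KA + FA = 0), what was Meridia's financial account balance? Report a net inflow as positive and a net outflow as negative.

-358.1

Goods balance = 3132.2 - 3996.0 = -863.8
Services balance = 3240.0 - 496.2 = 2743.8
Trade balance (goods + services) = -863.8 + 2743.8 = 1880.0
Net primary income = 285.7 - 1696.4 = -1410.7
Net secondary income = 270.4 - 548.0 = -277.6
Current account = 1880.0 + (-1410.7) + (-277.6) = 191.7
Financial account = -(191.7 + 166.4) = -358.1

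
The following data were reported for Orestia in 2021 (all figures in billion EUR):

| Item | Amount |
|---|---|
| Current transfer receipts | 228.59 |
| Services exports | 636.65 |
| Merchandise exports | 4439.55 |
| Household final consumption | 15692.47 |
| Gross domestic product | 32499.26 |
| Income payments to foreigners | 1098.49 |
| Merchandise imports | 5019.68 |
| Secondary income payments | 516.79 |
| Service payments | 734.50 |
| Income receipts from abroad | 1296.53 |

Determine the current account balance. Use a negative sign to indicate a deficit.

Goods balance = 4439.55 - 5019.68 = -580.13
Services balance = 636.65 - 734.50 = -97.85
Trade balance (goods + services) = -580.13 + (-97.85) = -677.98
Net primary income = 1296.53 - 1098.49 = 198.04
Net secondary income = 228.59 - 516.79 = -288.20
Current account = -677.98 + 198.04 + (-288.20) = -768.14

-768.14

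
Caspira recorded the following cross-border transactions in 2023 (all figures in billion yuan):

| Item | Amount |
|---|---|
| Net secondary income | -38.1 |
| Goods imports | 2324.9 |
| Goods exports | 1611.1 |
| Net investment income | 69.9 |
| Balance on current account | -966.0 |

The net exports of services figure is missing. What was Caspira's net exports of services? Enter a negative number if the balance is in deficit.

-284.0

Current account = goods balance + services balance + net primary income + net secondary income
Sum of the known components = -682.0
Net exports of services = CA - (known components) = -966.0 - (-682.0) = -284.0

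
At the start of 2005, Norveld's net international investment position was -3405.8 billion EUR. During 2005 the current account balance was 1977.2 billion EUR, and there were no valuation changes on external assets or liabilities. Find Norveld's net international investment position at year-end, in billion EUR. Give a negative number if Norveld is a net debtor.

With no valuation effects, change in NIIP = current account = 1977.2
End-of-year NIIP = -3405.8 + 1977.2 = -1428.6

-1428.6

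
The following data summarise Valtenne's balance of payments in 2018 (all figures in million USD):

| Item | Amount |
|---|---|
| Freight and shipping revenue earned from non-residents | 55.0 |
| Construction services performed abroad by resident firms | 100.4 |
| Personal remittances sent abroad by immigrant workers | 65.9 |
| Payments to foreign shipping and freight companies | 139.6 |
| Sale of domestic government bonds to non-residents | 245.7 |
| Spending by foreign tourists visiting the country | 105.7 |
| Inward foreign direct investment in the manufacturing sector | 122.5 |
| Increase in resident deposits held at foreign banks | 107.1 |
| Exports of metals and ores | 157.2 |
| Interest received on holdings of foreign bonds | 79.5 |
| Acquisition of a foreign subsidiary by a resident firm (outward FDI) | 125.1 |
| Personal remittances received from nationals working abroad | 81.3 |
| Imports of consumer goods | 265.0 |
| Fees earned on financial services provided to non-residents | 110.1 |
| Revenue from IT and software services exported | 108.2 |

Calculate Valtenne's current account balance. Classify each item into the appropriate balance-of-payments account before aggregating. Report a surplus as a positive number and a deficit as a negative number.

326.9

Goods: -265.0 + 157.2 = -107.8
Services: 100.4 + 110.1 - 139.6 + 108.2 + 55.0 + 105.7 = 339.8
Primary income: 79.5
Secondary income: -65.9 + 81.3 = 15.4
Current account = (-107.8) + 339.8 + 79.5 + 15.4 = 326.9
(Excluded from the current account — financial account: sale of domestic government bonds to non-residents 245.7, inward foreign direct investment in the manufacturing sector 122.5, increase in resident deposits held at foreign banks 107.1, acquisition of a foreign subsidiary by a resident firm (outward FDI) 125.1.)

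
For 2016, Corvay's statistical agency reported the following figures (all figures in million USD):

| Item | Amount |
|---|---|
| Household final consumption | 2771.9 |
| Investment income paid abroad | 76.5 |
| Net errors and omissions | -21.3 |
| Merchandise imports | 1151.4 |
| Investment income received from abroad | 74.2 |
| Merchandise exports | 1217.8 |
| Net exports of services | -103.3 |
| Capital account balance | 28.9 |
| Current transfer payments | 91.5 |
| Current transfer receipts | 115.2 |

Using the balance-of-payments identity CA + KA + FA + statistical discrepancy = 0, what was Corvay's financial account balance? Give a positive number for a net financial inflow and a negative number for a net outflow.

7.9

Goods balance = 1217.8 - 1151.4 = 66.4
Services balance = -103.3
Trade balance (goods + services) = 66.4 + (-103.3) = -36.9
Net primary income = 74.2 - 76.5 = -2.3
Net secondary income = 115.2 - 91.5 = 23.7
Current account = -36.9 + (-2.3) + 23.7 = -15.5
Financial account = -(-15.5 + 28.9 + (-21.3)) = 7.9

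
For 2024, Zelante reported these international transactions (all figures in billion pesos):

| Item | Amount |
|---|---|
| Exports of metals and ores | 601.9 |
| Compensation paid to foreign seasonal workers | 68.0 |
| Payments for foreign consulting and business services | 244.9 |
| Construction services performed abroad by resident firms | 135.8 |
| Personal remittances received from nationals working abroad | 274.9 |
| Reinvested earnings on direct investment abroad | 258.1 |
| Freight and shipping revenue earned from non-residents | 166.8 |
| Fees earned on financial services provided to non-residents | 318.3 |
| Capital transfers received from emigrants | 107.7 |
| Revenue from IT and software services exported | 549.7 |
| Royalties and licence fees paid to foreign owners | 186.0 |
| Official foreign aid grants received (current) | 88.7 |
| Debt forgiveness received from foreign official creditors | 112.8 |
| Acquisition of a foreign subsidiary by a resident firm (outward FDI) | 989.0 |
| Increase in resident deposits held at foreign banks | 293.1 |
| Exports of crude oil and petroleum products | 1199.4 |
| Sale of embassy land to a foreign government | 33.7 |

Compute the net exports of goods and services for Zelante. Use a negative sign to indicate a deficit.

2541.0

Goods: 601.9 + 1199.4 = 1801.3
Services: 135.8 - 186.0 + 549.7 - 244.9 + 318.3 + 166.8 = 739.7
Trade balance = 1801.3 + 739.7 = 2541.0
(Excluded from the trade balance — primary income: compensation paid to foreign seasonal workers 68.0, reinvested earnings on direct investment abroad 258.1; secondary income: personal remittances received from nationals working abroad 274.9, official foreign aid grants received (current) 88.7; capital account: capital transfers received from emigrants 107.7, debt forgiveness received from foreign official creditors 112.8, sale of embassy land to a foreign government 33.7; financial account: acquisition of a foreign subsidiary by a resident firm (outward FDI) 989.0, increase in resident deposits held at foreign banks 293.1.)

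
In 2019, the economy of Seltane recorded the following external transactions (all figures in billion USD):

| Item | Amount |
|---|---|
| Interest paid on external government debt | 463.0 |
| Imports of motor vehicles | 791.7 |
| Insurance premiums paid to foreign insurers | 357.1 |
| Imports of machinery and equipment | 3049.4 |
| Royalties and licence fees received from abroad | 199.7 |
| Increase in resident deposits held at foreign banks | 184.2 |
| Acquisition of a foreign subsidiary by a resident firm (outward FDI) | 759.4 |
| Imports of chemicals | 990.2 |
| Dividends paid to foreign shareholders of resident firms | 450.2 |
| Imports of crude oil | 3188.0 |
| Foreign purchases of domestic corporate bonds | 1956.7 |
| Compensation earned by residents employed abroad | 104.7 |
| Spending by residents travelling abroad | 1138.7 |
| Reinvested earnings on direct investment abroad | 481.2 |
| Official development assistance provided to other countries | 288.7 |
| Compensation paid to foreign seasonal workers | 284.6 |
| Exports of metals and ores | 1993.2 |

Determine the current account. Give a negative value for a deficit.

Goods: -791.7 - 3188.0 - 3049.4 + 1993.2 - 990.2 = -6026.1
Services: 199.7 - 357.1 - 1138.7 = -1296.1
Primary income: -284.6 + 104.7 - 463.0 - 450.2 + 481.2 = -611.9
Secondary income: -288.7
Current account = (-6026.1) + (-1296.1) + (-611.9) + (-288.7) = -8222.8
(Excluded from the current account — financial account: increase in resident deposits held at foreign banks 184.2, acquisition of a foreign subsidiary by a resident firm (outward FDI) 759.4, foreign purchases of domestic corporate bonds 1956.7.)

-8222.8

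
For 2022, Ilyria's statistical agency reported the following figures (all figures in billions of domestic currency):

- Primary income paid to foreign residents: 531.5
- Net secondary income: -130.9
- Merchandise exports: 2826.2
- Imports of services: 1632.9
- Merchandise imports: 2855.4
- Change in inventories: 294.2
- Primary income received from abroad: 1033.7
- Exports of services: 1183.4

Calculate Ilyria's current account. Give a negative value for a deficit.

Goods balance = 2826.2 - 2855.4 = -29.2
Services balance = 1183.4 - 1632.9 = -449.5
Trade balance (goods + services) = -29.2 + (-449.5) = -478.7
Net primary income = 1033.7 - 531.5 = 502.2
Net secondary income = -130.9
Current account = -478.7 + 502.2 + (-130.9) = -107.4

-107.4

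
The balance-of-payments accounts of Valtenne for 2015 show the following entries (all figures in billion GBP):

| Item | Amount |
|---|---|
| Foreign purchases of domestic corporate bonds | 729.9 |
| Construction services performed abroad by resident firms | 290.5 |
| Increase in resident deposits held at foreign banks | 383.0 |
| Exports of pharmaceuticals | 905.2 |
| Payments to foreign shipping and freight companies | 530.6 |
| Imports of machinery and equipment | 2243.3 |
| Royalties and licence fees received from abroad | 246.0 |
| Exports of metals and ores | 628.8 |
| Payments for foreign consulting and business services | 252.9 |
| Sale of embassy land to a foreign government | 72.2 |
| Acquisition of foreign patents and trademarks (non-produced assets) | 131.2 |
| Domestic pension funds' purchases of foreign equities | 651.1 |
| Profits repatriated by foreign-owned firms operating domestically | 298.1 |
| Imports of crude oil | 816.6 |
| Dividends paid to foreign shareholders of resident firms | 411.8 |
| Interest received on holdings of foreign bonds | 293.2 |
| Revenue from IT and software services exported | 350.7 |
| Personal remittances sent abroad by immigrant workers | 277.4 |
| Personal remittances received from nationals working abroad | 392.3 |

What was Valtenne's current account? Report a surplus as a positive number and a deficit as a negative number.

-1724.0

Goods: 905.2 + 628.8 - 2243.3 - 816.6 = -1525.9
Services: -530.6 - 252.9 + 350.7 + 246.0 + 290.5 = 103.7
Primary income: 293.2 - 411.8 - 298.1 = -416.7
Secondary income: -277.4 + 392.3 = 114.9
Current account = (-1525.9) + 103.7 + (-416.7) + 114.9 = -1724.0
(Excluded from the current account — financial account: foreign purchases of domestic corporate bonds 729.9, increase in resident deposits held at foreign banks 383.0, domestic pension funds' purchases of foreign equities 651.1; capital account: sale of embassy land to a foreign government 72.2, acquisition of foreign patents and trademarks (non-produced assets) 131.2.)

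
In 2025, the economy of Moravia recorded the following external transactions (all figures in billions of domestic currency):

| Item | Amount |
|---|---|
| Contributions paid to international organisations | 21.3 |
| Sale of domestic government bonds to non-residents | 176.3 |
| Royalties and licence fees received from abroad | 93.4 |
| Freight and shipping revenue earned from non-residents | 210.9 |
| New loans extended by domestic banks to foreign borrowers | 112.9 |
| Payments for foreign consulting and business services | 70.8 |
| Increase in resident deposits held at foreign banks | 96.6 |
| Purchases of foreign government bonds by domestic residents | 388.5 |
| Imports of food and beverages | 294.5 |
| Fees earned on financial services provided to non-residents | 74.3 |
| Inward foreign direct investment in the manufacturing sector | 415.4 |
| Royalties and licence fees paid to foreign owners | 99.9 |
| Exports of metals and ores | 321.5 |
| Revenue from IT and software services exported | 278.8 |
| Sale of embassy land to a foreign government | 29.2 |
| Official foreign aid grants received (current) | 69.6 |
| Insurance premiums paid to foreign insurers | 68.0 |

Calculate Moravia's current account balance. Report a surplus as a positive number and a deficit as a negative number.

494.0

Goods: 321.5 - 294.5 = 27.0
Services: 210.9 - 99.9 + 74.3 + 93.4 - 68.0 + 278.8 - 70.8 = 418.7
Secondary income: -21.3 + 69.6 = 48.3
Current account = 27.0 + 418.7 + 48.3 = 494.0
(Excluded from the current account — financial account: sale of domestic government bonds to non-residents 176.3, new loans extended by domestic banks to foreign borrowers 112.9, increase in resident deposits held at foreign banks 96.6, purchases of foreign government bonds by domestic residents 388.5, inward foreign direct investment in the manufacturing sector 415.4; capital account: sale of embassy land to a foreign government 29.2.)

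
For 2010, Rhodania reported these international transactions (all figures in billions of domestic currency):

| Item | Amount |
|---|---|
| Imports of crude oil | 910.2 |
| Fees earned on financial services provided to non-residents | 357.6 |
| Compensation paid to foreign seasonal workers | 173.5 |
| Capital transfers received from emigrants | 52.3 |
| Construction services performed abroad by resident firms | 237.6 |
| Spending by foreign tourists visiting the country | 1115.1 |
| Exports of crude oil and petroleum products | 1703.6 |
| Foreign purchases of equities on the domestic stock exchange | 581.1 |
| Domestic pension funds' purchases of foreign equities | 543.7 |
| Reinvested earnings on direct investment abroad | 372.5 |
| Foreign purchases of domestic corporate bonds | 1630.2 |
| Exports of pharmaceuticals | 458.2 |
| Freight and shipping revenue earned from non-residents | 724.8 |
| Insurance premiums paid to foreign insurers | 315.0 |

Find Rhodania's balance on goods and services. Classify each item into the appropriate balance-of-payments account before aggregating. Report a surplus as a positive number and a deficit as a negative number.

Goods: 1703.6 + 458.2 - 910.2 = 1251.6
Services: 1115.1 + 724.8 + 357.6 - 315.0 + 237.6 = 2120.1
Trade balance = 1251.6 + 2120.1 = 3371.7
(Excluded from the trade balance — primary income: compensation paid to foreign seasonal workers 173.5, reinvested earnings on direct investment abroad 372.5; capital account: capital transfers received from emigrants 52.3; financial account: foreign purchases of equities on the domestic stock exchange 581.1, domestic pension funds' purchases of foreign equities 543.7, foreign purchases of domestic corporate bonds 1630.2.)

3371.7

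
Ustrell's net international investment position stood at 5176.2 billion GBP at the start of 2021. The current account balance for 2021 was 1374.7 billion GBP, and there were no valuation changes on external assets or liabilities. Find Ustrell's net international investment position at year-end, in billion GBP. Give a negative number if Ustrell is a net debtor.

6550.9

With no valuation effects, change in NIIP = current account = 1374.7
End-of-year NIIP = 5176.2 + 1374.7 = 6550.9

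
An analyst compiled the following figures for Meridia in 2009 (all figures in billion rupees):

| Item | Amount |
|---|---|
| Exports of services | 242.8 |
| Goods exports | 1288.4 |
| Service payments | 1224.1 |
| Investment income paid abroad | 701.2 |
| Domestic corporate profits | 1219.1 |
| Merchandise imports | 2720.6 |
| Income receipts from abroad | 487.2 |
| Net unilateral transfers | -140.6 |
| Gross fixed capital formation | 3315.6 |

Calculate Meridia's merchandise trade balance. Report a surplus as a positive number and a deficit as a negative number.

-1432.2

Goods balance = 1288.4 - 2720.6 = -1432.2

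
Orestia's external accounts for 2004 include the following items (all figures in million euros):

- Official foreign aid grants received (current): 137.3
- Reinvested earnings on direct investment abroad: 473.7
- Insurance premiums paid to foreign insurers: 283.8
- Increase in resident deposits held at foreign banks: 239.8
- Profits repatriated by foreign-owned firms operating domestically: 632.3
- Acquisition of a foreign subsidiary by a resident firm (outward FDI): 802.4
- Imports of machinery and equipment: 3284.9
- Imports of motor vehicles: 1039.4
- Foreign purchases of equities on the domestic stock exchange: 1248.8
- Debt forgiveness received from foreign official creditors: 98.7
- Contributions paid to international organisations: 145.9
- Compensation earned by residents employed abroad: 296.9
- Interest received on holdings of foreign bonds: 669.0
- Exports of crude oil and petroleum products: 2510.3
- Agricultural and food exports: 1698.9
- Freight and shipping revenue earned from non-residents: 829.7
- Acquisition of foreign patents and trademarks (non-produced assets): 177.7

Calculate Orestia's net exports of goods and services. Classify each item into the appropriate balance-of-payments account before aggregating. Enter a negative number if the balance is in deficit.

Goods: 2510.3 - 3284.9 - 1039.4 + 1698.9 = -115.1
Services: -283.8 + 829.7 = 545.9
Trade balance = -115.1 + 545.9 = 430.8
(Excluded from the trade balance — secondary income: official foreign aid grants received (current) 137.3, contributions paid to international organisations 145.9; primary income: reinvested earnings on direct investment abroad 473.7, profits repatriated by foreign-owned firms operating domestically 632.3, compensation earned by residents employed abroad 296.9, interest received on holdings of foreign bonds 669.0; financial account: increase in resident deposits held at foreign banks 239.8, acquisition of a foreign subsidiary by a resident firm (outward FDI) 802.4, foreign purchases of equities on the domestic stock exchange 1248.8; capital account: debt forgiveness received from foreign official creditors 98.7, acquisition of foreign patents and trademarks (non-produced assets) 177.7.)

430.8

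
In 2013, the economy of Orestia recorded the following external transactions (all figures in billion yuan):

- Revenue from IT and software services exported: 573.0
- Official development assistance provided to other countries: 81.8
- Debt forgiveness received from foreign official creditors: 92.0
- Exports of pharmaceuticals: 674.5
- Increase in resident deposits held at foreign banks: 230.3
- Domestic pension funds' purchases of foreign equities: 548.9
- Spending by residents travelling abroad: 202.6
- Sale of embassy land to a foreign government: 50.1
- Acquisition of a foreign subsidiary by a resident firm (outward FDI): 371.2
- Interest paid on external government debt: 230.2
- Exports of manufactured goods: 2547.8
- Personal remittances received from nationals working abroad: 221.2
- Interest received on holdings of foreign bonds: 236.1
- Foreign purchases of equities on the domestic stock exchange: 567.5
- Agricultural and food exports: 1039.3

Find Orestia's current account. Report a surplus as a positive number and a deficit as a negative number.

Goods: 2547.8 + 674.5 + 1039.3 = 4261.6
Services: -202.6 + 573.0 = 370.4
Primary income: -230.2 + 236.1 = 5.9
Secondary income: -81.8 + 221.2 = 139.4
Current account = 4261.6 + 370.4 + 5.9 + 139.4 = 4777.3
(Excluded from the current account — capital account: debt forgiveness received from foreign official creditors 92.0, sale of embassy land to a foreign government 50.1; financial account: increase in resident deposits held at foreign banks 230.3, domestic pension funds' purchases of foreign equities 548.9, acquisition of a foreign subsidiary by a resident firm (outward FDI) 371.2, foreign purchases of equities on the domestic stock exchange 567.5.)

4777.3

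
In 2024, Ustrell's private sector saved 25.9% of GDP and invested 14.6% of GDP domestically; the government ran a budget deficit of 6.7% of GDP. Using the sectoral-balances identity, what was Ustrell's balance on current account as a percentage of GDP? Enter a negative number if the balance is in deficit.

By the sectoral-balances identity, CA = (S_private - I) + (T - G).
Private balance = 25.9 - 14.6 = 11.3
Government balance (T - G) = -6.7
CA = 11.3 + (-6.7) = 4.6

4.6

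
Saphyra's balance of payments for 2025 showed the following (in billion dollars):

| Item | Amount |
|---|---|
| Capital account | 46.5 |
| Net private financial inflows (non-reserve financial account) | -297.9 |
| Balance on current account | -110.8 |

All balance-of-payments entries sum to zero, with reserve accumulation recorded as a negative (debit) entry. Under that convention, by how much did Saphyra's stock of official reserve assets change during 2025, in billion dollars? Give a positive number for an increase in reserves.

-362.2

Official reserve transactions balance = -((-110.8) + 46.5 + (-297.9)) = 362.2
An accumulation of reserves is recorded as a debit (negative entry), so the change in the stock of reserves is the negative of that balance.
Change in official reserves = -(362.2) = -362.2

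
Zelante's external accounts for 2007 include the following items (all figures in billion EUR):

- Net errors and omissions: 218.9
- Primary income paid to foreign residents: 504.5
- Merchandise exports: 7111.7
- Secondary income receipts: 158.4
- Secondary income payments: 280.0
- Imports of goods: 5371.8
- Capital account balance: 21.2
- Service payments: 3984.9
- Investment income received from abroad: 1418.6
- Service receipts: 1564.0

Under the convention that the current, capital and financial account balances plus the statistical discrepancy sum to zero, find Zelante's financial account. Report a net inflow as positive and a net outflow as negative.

-351.6

Goods balance = 7111.7 - 5371.8 = 1739.9
Services balance = 1564.0 - 3984.9 = -2420.9
Trade balance (goods + services) = 1739.9 + (-2420.9) = -681.0
Net primary income = 1418.6 - 504.5 = 914.1
Net secondary income = 158.4 - 280.0 = -121.6
Current account = -681.0 + 914.1 + (-121.6) = 111.5
Financial account = -(111.5 + 21.2 + 218.9) = -351.6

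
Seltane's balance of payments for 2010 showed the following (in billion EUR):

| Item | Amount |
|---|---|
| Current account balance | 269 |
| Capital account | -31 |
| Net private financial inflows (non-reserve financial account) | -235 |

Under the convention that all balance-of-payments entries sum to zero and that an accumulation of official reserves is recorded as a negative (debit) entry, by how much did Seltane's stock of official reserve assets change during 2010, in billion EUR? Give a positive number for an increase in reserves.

3

Official reserve transactions balance = -(269 + (-31) + (-235)) = -3
An accumulation of reserves is recorded as a debit (negative entry), so the change in the stock of reserves is the negative of that balance.
Change in official reserves = -(-3) = 3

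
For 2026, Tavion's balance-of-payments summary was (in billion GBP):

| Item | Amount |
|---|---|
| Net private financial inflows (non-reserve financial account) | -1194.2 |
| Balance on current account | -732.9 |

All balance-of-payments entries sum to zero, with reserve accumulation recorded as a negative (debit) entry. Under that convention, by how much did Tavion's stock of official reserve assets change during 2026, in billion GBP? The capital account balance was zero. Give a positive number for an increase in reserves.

Official reserve transactions balance = -((-732.9) + (-1194.2)) = 1927.1
An accumulation of reserves is recorded as a debit (negative entry), so the change in the stock of reserves is the negative of that balance.
Change in official reserves = -(1927.1) = -1927.1

-1927.1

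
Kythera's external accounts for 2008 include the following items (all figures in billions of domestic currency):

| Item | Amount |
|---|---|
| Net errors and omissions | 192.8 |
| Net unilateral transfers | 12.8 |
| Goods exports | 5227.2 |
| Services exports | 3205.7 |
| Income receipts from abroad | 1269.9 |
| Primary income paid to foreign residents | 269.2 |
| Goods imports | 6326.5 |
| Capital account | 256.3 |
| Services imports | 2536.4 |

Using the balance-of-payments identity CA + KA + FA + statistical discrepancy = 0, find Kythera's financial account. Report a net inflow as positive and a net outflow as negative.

Goods balance = 5227.2 - 6326.5 = -1099.3
Services balance = 3205.7 - 2536.4 = 669.3
Trade balance (goods + services) = -1099.3 + 669.3 = -430.0
Net primary income = 1269.9 - 269.2 = 1000.7
Net secondary income = 12.8
Current account = -430.0 + 1000.7 + 12.8 = 583.5
Financial account = -(583.5 + 256.3 + 192.8) = -1032.6

-1032.6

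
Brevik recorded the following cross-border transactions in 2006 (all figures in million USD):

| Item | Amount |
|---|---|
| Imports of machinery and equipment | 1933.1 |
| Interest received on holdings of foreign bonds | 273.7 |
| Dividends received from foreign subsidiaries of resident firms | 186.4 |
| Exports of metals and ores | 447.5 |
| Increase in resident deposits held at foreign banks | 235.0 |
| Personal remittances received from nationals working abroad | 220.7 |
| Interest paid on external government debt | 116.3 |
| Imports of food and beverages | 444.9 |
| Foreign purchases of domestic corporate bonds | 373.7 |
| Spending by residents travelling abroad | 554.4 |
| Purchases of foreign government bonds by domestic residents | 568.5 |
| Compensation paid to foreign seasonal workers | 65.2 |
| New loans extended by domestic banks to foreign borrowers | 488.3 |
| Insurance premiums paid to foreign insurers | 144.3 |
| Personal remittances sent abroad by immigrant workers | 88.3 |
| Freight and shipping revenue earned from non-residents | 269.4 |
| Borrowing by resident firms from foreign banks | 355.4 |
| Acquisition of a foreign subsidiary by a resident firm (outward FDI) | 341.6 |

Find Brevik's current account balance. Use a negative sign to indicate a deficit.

Goods: -444.9 - 1933.1 + 447.5 = -1930.5
Services: 269.4 - 144.3 - 554.4 = -429.3
Primary income: -65.2 + 186.4 - 116.3 + 273.7 = 278.6
Secondary income: -88.3 + 220.7 = 132.4
Current account = (-1930.5) + (-429.3) + 278.6 + 132.4 = -1948.8
(Excluded from the current account — financial account: increase in resident deposits held at foreign banks 235.0, foreign purchases of domestic corporate bonds 373.7, purchases of foreign government bonds by domestic residents 568.5, new loans extended by domestic banks to foreign borrowers 488.3, borrowing by resident firms from foreign banks 355.4, acquisition of a foreign subsidiary by a resident firm (outward FDI) 341.6.)

-1948.8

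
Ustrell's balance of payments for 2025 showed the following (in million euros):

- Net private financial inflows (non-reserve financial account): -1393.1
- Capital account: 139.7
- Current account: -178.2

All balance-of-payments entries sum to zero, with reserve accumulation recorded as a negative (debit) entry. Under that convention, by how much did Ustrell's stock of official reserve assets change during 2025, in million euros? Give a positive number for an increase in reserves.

Official reserve transactions balance = -((-178.2) + 139.7 + (-1393.1)) = 1431.6
An accumulation of reserves is recorded as a debit (negative entry), so the change in the stock of reserves is the negative of that balance.
Change in official reserves = -(1431.6) = -1431.6

-1431.6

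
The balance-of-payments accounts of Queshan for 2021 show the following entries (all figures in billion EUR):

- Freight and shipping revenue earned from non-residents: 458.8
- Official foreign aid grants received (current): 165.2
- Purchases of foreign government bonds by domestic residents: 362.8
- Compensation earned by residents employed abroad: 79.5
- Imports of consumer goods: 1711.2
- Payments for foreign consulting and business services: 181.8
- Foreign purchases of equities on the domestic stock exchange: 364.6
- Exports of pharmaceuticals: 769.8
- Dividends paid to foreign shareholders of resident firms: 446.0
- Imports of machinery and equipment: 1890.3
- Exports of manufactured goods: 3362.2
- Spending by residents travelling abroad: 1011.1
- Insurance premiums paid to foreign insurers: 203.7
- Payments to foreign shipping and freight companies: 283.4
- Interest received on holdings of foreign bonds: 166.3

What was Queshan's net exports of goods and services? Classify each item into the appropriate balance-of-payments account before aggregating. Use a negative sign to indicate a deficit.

-690.7

Goods: -1890.3 + 3362.2 + 769.8 - 1711.2 = 530.5
Services: -1011.1 - 203.7 + 458.8 - 283.4 - 181.8 = -1221.2
Trade balance = 530.5 + (-1221.2) = -690.7
(Excluded from the trade balance — secondary income: official foreign aid grants received (current) 165.2; financial account: purchases of foreign government bonds by domestic residents 362.8, foreign purchases of equities on the domestic stock exchange 364.6; primary income: compensation earned by residents employed abroad 79.5, dividends paid to foreign shareholders of resident firms 446.0, interest received on holdings of foreign bonds 166.3.)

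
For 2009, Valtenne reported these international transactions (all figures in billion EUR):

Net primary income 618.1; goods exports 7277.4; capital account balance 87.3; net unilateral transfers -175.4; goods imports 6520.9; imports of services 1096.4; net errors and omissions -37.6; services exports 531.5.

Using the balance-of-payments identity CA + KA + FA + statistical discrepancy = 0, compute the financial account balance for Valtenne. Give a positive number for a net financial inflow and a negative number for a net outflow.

-684.0

Goods balance = 7277.4 - 6520.9 = 756.5
Services balance = 531.5 - 1096.4 = -564.9
Trade balance (goods + services) = 756.5 + (-564.9) = 191.6
Net primary income = 618.1
Net secondary income = -175.4
Current account = 191.6 + 618.1 + (-175.4) = 634.3
Financial account = -(634.3 + 87.3 + (-37.6)) = -684.0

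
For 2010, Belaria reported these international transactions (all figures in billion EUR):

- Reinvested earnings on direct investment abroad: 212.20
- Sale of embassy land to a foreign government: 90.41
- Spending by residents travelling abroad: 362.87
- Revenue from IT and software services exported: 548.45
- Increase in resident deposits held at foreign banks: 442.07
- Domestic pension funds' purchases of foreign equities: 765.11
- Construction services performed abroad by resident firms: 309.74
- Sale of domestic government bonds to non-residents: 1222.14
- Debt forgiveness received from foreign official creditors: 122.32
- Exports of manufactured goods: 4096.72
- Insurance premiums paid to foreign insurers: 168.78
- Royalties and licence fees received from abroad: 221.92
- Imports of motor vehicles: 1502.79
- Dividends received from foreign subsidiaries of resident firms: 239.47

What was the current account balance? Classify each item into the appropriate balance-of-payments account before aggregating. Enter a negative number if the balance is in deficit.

Goods: 4096.72 - 1502.79 = 2593.93
Services: 548.45 + 221.92 - 168.78 + 309.74 - 362.87 = 548.46
Primary income: 239.47 + 212.20 = 451.67
Current account = 2593.93 + 548.46 + 451.67 = 3594.06
(Excluded from the current account — capital account: sale of embassy land to a foreign government 90.41, debt forgiveness received from foreign official creditors 122.32; financial account: increase in resident deposits held at foreign banks 442.07, domestic pension funds' purchases of foreign equities 765.11, sale of domestic government bonds to non-residents 1222.14.)

3594.06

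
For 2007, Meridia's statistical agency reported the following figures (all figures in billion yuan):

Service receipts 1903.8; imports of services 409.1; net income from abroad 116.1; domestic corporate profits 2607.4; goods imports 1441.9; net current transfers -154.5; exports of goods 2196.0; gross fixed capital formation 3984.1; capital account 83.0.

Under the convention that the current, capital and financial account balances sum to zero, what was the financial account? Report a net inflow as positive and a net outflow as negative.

Goods balance = 2196.0 - 1441.9 = 754.1
Services balance = 1903.8 - 409.1 = 1494.7
Trade balance (goods + services) = 754.1 + 1494.7 = 2248.8
Net primary income = 116.1
Net secondary income = -154.5
Current account = 2248.8 + 116.1 + (-154.5) = 2210.4
Financial account = -(2210.4 + 83.0) = -2293.4

-2293.4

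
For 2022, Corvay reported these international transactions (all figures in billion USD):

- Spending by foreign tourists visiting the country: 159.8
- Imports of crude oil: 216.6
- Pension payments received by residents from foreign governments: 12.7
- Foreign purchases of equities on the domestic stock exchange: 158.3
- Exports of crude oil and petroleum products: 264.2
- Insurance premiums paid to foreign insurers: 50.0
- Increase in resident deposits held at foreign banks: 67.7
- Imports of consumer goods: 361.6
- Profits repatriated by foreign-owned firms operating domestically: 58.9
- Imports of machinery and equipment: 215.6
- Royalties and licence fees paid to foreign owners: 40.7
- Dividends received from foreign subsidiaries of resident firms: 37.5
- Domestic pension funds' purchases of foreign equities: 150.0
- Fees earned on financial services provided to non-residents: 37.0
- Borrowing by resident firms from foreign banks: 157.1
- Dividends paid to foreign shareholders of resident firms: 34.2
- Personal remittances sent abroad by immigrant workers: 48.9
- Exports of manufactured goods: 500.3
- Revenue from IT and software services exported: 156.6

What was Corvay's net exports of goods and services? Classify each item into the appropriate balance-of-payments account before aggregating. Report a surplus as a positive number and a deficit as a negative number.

233.4

Goods: -361.6 - 216.6 + 264.2 - 215.6 + 500.3 = -29.3
Services: 159.8 + 156.6 - 50.0 + 37.0 - 40.7 = 262.7
Trade balance = -29.3 + 262.7 = 233.4
(Excluded from the trade balance — secondary income: pension payments received by residents from foreign governments 12.7, personal remittances sent abroad by immigrant workers 48.9; financial account: foreign purchases of equities on the domestic stock exchange 158.3, increase in resident deposits held at foreign banks 67.7, domestic pension funds' purchases of foreign equities 150.0, borrowing by resident firms from foreign banks 157.1; primary income: profits repatriated by foreign-owned firms operating domestically 58.9, dividends received from foreign subsidiaries of resident firms 37.5, dividends paid to foreign shareholders of resident firms 34.2.)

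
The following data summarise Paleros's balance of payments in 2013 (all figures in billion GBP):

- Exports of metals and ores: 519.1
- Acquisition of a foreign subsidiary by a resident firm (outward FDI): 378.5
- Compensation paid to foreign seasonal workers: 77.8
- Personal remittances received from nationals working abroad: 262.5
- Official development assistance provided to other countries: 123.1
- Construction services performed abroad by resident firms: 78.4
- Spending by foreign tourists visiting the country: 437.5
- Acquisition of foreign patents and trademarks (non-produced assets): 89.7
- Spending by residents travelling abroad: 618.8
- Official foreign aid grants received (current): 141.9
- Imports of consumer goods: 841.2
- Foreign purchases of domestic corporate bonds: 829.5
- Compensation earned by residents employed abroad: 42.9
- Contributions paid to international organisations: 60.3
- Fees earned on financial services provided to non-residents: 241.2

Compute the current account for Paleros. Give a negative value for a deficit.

Goods: -841.2 + 519.1 = -322.1
Services: 437.5 - 618.8 + 241.2 + 78.4 = 138.3
Primary income: -77.8 + 42.9 = -34.9
Secondary income: 141.9 + 262.5 - 123.1 - 60.3 = 221.0
Current account = (-322.1) + 138.3 + (-34.9) + 221.0 = 2.3
(Excluded from the current account — financial account: acquisition of a foreign subsidiary by a resident firm (outward FDI) 378.5, foreign purchases of domestic corporate bonds 829.5; capital account: acquisition of foreign patents and trademarks (non-produced assets) 89.7.)

2.3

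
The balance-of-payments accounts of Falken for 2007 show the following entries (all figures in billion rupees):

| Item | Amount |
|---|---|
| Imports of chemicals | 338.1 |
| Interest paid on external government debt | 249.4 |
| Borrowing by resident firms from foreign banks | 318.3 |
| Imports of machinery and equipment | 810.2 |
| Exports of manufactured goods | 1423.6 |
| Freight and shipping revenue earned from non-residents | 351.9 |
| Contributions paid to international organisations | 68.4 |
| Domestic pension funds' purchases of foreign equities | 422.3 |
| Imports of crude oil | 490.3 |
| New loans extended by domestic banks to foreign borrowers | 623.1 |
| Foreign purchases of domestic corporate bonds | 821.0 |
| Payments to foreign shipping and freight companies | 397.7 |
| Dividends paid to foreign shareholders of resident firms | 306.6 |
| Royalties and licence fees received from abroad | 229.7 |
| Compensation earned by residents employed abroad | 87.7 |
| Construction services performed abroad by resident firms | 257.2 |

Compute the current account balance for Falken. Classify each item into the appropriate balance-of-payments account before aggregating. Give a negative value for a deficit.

-310.6

Goods: -810.2 - 338.1 - 490.3 + 1423.6 = -215.0
Services: 351.9 - 397.7 + 229.7 + 257.2 = 441.1
Primary income: 87.7 - 306.6 - 249.4 = -468.3
Secondary income: -68.4
Current account = (-215.0) + 441.1 + (-468.3) + (-68.4) = -310.6
(Excluded from the current account — financial account: borrowing by resident firms from foreign banks 318.3, domestic pension funds' purchases of foreign equities 422.3, new loans extended by domestic banks to foreign borrowers 623.1, foreign purchases of domestic corporate bonds 821.0.)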